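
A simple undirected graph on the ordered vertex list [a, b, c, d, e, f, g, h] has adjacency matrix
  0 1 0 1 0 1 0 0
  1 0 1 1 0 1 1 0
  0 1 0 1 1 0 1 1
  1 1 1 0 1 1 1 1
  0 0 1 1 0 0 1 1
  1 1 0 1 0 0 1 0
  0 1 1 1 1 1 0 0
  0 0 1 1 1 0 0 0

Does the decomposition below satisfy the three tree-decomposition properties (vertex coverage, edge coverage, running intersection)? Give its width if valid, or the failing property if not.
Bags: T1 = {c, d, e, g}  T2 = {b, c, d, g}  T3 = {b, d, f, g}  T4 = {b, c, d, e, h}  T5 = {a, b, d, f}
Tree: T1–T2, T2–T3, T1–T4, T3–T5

A tree decomposition must satisfy three properties: every vertex lies in some bag; for every edge, both endpoints lie together in some bag; and for every vertex, the bags containing it form a connected subtree. Here bags containing vertex b are not connected in the tree, so the decomposition is invalid.

No — bags containing vertex b are not connected in the tree.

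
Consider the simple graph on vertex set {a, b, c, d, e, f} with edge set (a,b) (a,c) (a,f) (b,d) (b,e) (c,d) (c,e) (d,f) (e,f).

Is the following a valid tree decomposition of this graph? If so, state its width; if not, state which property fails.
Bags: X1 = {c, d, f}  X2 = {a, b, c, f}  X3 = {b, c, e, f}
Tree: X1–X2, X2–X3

A tree decomposition must satisfy three properties: every vertex lies in some bag; for every edge, both endpoints lie together in some bag; and for every vertex, the bags containing it form a connected subtree. Here edge (b,d) lies in no bag, so the decomposition is invalid.

No — edge (b,d) lies in no bag.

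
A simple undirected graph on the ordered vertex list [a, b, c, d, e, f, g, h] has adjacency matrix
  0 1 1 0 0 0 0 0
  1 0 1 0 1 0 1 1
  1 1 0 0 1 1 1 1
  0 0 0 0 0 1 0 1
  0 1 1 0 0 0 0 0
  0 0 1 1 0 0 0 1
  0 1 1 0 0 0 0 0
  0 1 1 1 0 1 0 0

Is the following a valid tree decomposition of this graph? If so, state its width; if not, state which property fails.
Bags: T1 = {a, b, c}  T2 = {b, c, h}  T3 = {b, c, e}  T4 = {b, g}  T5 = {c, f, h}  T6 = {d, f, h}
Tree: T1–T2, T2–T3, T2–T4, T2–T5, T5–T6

No — edge (c,g) lies in no bag.

A tree decomposition must satisfy three properties: every vertex lies in some bag; for every edge, both endpoints lie together in some bag; and for every vertex, the bags containing it form a connected subtree. Here edge (c,g) lies in no bag, so the decomposition is invalid.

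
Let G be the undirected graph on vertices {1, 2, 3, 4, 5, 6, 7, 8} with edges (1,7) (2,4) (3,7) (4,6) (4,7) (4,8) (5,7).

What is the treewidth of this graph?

A width-1 tree decomposition is:
Bags: B1 = {4, 7}  B2 = {4, 6}  B3 = {5, 7}  B4 = {2, 4}  B5 = {4, 8}  B6 = {3, 7}  B7 = {1, 7}
Tree: B1–B2, B1–B3, B1–B4, B4–B5, B3–B6, B3–B7
Every bag has size at most 2, so the width is 2 − 1 = 1 and tw(G) ≤ 1. G has an edge, so its treewidth is at least 1. The upper and lower bounds meet at 1, so that is the treewidth.

1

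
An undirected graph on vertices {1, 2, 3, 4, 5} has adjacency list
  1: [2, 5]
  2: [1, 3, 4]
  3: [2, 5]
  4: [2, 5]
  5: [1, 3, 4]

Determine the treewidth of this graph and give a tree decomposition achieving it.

Every bag has size at most 3, so the width is 3 − 1 = 2 and tw(G) ≤ 2. The edges 4–2–1–5–4 form a cycle, so G is not a tree and its treewidth is at least 2. Therefore the treewidth is 2.

Treewidth 2.
Bags: B1 = {2, 4, 5}  B2 = {1, 2, 5}  B3 = {2, 3, 5}
Tree: B1–B2, B2–B3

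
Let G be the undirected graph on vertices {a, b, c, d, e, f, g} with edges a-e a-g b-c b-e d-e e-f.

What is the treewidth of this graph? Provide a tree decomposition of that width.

Treewidth 1.
One optimal decomposition is:
Bags: B1 = {b, c}  B2 = {b, e}  B3 = {a, e}  B4 = {a, g}  B5 = {e, f}  B6 = {d, e}
Tree: B1–B2, B2–B3, B3–B4, B2–B5, B5–B6

Each bag holds 2 vertices, so the decomposition has width 1, which upper-bounds the treewidth. Since G has at least one edge (e.g. c–b), it is not an edgeless graph, so tw(G) ≥ 1. Therefore the treewidth is 1.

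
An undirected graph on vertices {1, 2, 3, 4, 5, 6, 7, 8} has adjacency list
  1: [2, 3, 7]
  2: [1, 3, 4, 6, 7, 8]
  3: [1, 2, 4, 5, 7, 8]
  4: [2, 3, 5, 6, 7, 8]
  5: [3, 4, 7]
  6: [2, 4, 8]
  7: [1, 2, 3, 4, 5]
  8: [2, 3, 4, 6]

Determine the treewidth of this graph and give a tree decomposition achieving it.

Treewidth 3.
One such decomposition:
Bags: B1 = {2, 3, 4, 7}  B2 = {3, 4, 5, 7}  B3 = {1, 2, 3, 7}  B4 = {2, 3, 4, 8}  B5 = {2, 4, 6, 8}
Tree: B1–B2, B1–B3, B1–B4, B4–B5

The largest bag has 4 vertices, giving width 3; this decomposition certifies tw(G) ≤ 3. For the lower bound, the 4 vertices {1, 2, 3, 7} are pairwise adjacent, and any tree decomposition puts a clique entirely inside one bag — forcing width ≥ 3. The upper and lower bounds meet at 3, so that is the treewidth.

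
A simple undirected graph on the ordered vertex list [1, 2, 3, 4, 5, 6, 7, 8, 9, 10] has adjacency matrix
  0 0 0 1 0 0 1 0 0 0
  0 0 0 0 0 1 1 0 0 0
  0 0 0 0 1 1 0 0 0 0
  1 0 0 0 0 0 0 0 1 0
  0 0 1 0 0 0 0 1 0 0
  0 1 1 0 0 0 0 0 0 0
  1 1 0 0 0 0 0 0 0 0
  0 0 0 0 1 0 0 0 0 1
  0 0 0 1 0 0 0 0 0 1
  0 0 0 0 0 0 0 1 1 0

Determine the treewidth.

A width-2 tree decomposition is:
Bags: B1 = {1, 4, 9}  B2 = {1, 7, 9}  B3 = {2, 7, 9}  B4 = {2, 6, 9}  B5 = {3, 6, 9}  B6 = {3, 5, 9}  B7 = {5, 8, 9}  B8 = {8, 9, 10}
Tree: B1–B2, B2–B3, B3–B4, B4–B5, B5–B6, B6–B7, B7–B8
The largest bag has 3 vertices, giving width 2; this decomposition certifies tw(G) ≤ 2. Since 9–4–1–7–2–6–3–5–8–10–9 is a cycle in G, G is not acyclic. Forests are exactly the graphs of treewidth ≤ 1, so tw(G) ≥ 2. Hence tw(G) = 2 exactly.

2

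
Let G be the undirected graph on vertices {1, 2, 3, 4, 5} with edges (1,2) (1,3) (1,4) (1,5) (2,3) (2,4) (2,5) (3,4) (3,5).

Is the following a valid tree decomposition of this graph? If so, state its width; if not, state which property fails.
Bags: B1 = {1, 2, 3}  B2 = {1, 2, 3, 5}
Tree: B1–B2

A tree decomposition must satisfy three properties: every vertex lies in some bag; for every edge, both endpoints lie together in some bag; and for every vertex, the bags containing it form a connected subtree. Here vertex 4 appears in no bag, so the decomposition is invalid.

No — vertex 4 appears in no bag.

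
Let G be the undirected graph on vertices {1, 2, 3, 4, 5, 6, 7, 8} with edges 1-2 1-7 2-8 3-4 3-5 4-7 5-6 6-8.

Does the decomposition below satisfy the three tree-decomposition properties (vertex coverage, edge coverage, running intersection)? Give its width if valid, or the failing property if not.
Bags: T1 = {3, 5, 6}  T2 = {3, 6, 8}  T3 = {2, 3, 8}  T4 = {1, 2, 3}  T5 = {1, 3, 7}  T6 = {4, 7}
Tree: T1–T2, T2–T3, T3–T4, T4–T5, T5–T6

No — edge (3,4) lies in no bag.

A tree decomposition must satisfy three properties: every vertex lies in some bag; for every edge, both endpoints lie together in some bag; and for every vertex, the bags containing it form a connected subtree. Here edge (3,4) lies in no bag, so the decomposition is invalid.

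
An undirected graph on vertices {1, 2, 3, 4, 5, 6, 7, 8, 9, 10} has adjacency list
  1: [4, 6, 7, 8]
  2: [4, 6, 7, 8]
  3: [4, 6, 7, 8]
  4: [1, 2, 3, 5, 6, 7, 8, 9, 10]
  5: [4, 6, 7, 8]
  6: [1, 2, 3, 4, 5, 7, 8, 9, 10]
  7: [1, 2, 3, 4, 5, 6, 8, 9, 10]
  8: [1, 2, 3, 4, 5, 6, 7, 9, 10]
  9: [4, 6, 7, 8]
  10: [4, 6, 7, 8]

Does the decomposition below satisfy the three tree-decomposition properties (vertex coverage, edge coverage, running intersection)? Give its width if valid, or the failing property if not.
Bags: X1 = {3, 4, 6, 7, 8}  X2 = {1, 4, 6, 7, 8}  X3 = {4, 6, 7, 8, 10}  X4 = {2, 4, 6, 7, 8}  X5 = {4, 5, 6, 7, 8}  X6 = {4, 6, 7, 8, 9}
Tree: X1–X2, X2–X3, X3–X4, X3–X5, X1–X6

Yes; width 4.

Vertex coverage: the bags together contain {1, 2, 3, 4, 5, 6, 7, 8, 9, 10}, the full vertex set. Edge coverage: each edge of G has both endpoints in at least one bag. Running intersection: for every vertex, the bags containing it form a connected subtree. All three properties hold, so this is a valid tree decomposition of width max|bag| − 1 = 4, and hence tw(G) ≤ 4.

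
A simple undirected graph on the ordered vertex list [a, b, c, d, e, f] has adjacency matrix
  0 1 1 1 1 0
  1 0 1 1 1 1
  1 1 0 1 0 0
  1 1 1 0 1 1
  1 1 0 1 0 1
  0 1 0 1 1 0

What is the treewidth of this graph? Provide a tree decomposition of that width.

Every bag has size at most 4, so the width is 4 − 1 = 3 and tw(G) ≤ 3. On the other hand G contains the 4-clique {b, d, e, f}. A clique must lie in a single bag of any decomposition, so no decomposition can have width below 3. Therefore the treewidth is 3.

Treewidth 3.
Bags: B1 = {a, b, d, e}  B2 = {a, b, c, d}  B3 = {b, d, e, f}
Tree: B1–B2, B1–B3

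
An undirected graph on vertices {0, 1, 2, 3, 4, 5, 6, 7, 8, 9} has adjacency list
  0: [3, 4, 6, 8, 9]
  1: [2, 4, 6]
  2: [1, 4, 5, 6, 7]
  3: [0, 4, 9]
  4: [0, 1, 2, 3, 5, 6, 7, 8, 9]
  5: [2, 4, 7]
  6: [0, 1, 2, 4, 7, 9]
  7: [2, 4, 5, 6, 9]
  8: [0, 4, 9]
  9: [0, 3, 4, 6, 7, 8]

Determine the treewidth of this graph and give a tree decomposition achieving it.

The largest bag has 4 vertices, giving width 3; this decomposition certifies tw(G) ≤ 3. Conversely, {0, 4, 8, 9} is a clique of size 4, and the vertices of any clique must share a bag in every tree decomposition; so some bag has ≥ 4 vertices and tw(G) ≥ 3. The upper and lower bounds meet at 3, so that is the treewidth.

Treewidth 3.
Bags: B1 = {0, 4, 8, 9}  B2 = {0, 4, 6, 9}  B3 = {4, 6, 7, 9}  B4 = {2, 4, 6, 7}  B5 = {1, 2, 4, 6}  B6 = {2, 4, 5, 7}  B7 = {0, 3, 4, 9}
Tree: B1–B2, B2–B3, B3–B4, B4–B5, B4–B6, B2–B7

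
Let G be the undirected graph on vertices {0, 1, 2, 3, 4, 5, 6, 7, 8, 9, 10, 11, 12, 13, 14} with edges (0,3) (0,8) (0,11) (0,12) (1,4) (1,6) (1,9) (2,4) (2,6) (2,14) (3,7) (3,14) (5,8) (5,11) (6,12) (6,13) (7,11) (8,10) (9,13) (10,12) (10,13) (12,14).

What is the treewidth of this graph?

3

A width-3 tree decomposition is:
Bags: B1 = {1, 4, 9, 13}  B2 = {1, 4, 6, 13}  B3 = {2, 4, 6, 13}  B4 = {2, 6, 10, 13}  B5 = {2, 6, 10, 12}  B6 = {2, 10, 12, 14}  B7 = {8, 10, 12, 14}  B8 = {0, 8, 12, 14}  B9 = {0, 3, 8, 14}  B10 = {0, 3, 5, 8}  B11 = {0, 3, 5, 11}  B12 = {3, 5, 7, 11}
Tree: B1–B2, B2–B3, B3–B4, B4–B5, B5–B6, B6–B7, B7–B8, B8–B9, B9–B10, B10–B11, B11–B12
Each bag holds 4 vertices, so the decomposition has width 3, which upper-bounds the treewidth. For the lower bound: the 4 vertex sets {1,4,9}, {13}, {6}, {2,10,12,14} are disjoint, each induces a connected subgraph, and every pair is joined by at least one edge of G. Contracting each set to a single vertex therefore yields K_{4} as a minor, and since treewidth is minor-monotone, tw(G) ≥ tw(K_{4}) = 3. The upper and lower bounds meet at 3, so that is the treewidth.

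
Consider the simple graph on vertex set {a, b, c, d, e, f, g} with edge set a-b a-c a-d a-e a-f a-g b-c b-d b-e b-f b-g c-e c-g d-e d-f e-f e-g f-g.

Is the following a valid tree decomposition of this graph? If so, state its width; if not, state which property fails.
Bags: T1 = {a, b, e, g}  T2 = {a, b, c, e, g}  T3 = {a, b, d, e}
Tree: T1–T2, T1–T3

A tree decomposition must satisfy three properties: every vertex lies in some bag; for every edge, both endpoints lie together in some bag; and for every vertex, the bags containing it form a connected subtree. Here vertex f appears in no bag, so the decomposition is invalid.

No — vertex f appears in no bag.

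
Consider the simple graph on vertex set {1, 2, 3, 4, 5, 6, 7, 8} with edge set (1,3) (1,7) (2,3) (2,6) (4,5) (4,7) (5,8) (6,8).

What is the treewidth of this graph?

A width-2 tree decomposition is:
Bags: B1 = {1, 3, 7}  B2 = {3, 4, 7}  B3 = {3, 4, 5}  B4 = {3, 5, 8}  B5 = {3, 6, 8}  B6 = {2, 3, 6}
Tree: B1–B2, B2–B3, B3–B4, B4–B5, B5–B6
The largest bag has 3 vertices, giving width 2; this decomposition certifies tw(G) ≤ 2. The edges 3–1–7–4–5–8–6–2–3 form a cycle, so G is not a tree and its treewidth is at least 2. The upper and lower bounds meet at 2, so that is the treewidth.

2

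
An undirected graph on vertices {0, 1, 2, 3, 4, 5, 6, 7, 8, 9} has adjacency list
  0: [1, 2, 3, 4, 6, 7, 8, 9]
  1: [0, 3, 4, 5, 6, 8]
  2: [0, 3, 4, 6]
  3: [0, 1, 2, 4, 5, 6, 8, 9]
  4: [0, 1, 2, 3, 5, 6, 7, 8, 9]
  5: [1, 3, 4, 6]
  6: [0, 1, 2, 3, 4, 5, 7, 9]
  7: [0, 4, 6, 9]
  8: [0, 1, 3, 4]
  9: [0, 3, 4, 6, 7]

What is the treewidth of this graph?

A width-4 tree decomposition is:
Bags: B1 = {0, 3, 4, 6, 9}  B2 = {0, 4, 6, 7, 9}  B3 = {0, 1, 3, 4, 6}  B4 = {1, 3, 4, 5, 6}  B5 = {0, 1, 3, 4, 8}  B6 = {0, 2, 3, 4, 6}
Tree: B1–B2, B1–B3, B3–B4, B3–B5, B1–B6
The largest bag has 5 vertices, giving width 4; this decomposition certifies tw(G) ≤ 4. On the other hand G contains the 5-clique {0, 1, 3, 4, 8}. A clique must lie in a single bag of any decomposition, so no decomposition can have width below 4. Combining the bounds, tw(G) = 4.

4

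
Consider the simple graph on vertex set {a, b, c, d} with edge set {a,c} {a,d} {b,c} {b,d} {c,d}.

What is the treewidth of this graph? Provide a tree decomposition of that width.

Treewidth 2.
Bags: B1 = {b, c, d}  B2 = {a, c, d}
Tree: B1–B2

The largest bag has 3 vertices, giving width 2; this decomposition certifies tw(G) ≤ 2. Conversely, {a, c, d} is a clique of size 3, and the vertices of any clique must share a bag in every tree decomposition; so some bag has ≥ 3 vertices and tw(G) ≥ 2. Combining the bounds, tw(G) = 2.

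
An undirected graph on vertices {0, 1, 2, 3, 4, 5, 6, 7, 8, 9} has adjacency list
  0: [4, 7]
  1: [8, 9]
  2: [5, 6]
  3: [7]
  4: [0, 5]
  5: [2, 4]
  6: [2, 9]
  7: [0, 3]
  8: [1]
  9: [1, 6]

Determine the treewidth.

1

A width-1 tree decomposition is:
Bags: B1 = {3, 7}  B2 = {0, 7}  B3 = {0, 4}  B4 = {4, 5}  B5 = {2, 5}  B6 = {2, 6}  B7 = {6, 9}  B8 = {1, 9}  B9 = {1, 8}
Tree: B1–B2, B2–B3, B3–B4, B4–B5, B5–B6, B6–B7, B7–B8, B8–B9
Each bag holds 2 vertices, so the decomposition has width 1, which upper-bounds the treewidth. G has an edge, so its treewidth is at least 1. The upper and lower bounds meet at 1, so that is the treewidth.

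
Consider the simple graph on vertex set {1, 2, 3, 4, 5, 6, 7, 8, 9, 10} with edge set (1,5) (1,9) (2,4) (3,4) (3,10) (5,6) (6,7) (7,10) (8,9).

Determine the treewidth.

1

A width-1 tree decomposition is:
Bags: B1 = {8, 9}  B2 = {1, 9}  B3 = {1, 5}  B4 = {5, 6}  B5 = {6, 7}  B6 = {7, 10}  B7 = {3, 10}  B8 = {3, 4}  B9 = {2, 4}
Tree: B1–B2, B2–B3, B3–B4, B4–B5, B5–B6, B6–B7, B7–B8, B8–B9
Every bag has size at most 2, so the width is 2 − 1 = 1 and tw(G) ≤ 1. Since G has at least one edge (e.g. 8–9), it is not an edgeless graph, so tw(G) ≥ 1. Hence tw(G) = 1 exactly.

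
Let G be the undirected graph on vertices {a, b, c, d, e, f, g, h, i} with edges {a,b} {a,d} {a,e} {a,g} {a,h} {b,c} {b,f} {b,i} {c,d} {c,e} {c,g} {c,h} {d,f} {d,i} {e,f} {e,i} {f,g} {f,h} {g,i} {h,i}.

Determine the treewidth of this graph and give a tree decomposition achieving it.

Treewidth 4.
One such decomposition:
Bags: B1 = {a, b, c, f, i}  B2 = {a, c, f, g, i}  B3 = {a, c, f, h, i}  B4 = {a, c, e, f, i}  B5 = {a, c, d, f, i}
Tree: B1–B2, B2–B3, B3–B4, B4–B5

The largest bag has 5 vertices, giving width 4; this decomposition certifies tw(G) ≤ 4. For the lower bound: the 5 vertex sets {a,b}, {c,g}, {h,i}, {f}, {e} are disjoint, each induces a connected subgraph, and every pair is joined by at least one edge of G. Contracting each set to a single vertex therefore yields K_{5} as a minor, and since treewidth is minor-monotone, tw(G) ≥ tw(K_{5}) = 4. Hence tw(G) = 4 exactly.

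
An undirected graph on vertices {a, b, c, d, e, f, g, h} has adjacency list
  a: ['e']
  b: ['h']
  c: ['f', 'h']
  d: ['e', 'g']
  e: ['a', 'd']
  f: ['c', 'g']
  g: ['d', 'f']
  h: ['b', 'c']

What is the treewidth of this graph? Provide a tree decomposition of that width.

Treewidth 1.
One optimal decomposition is:
Bags: B1 = {a, e}  B2 = {d, e}  B3 = {d, g}  B4 = {f, g}  B5 = {c, f}  B6 = {c, h}  B7 = {b, h}
Tree: B1–B2, B2–B3, B3–B4, B4–B5, B5–B6, B6–B7

Each bag holds 2 vertices, so the decomposition has width 1, which upper-bounds the treewidth. Any graph with an edge has treewidth ≥ 1, and G has the edge a–e. Hence tw(G) = 1 exactly.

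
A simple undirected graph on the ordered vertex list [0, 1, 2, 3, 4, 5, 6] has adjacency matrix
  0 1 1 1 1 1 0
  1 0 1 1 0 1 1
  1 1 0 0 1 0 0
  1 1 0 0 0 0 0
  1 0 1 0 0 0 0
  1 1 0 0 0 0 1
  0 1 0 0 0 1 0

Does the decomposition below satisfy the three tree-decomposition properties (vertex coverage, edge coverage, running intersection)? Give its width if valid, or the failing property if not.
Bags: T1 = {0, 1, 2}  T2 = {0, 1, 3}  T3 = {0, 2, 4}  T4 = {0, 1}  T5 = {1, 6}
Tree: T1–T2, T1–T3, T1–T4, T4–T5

No — vertex 5 appears in no bag.

A tree decomposition must satisfy three properties: every vertex lies in some bag; for every edge, both endpoints lie together in some bag; and for every vertex, the bags containing it form a connected subtree. Here vertex 5 appears in no bag, so the decomposition is invalid.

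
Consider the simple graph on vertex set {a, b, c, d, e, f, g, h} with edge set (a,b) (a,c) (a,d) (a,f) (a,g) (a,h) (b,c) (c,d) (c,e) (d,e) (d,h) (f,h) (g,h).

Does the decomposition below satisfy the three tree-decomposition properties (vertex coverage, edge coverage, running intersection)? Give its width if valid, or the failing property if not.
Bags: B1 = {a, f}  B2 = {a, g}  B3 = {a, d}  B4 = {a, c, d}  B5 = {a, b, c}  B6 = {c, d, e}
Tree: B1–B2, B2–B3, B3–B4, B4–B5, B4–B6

A tree decomposition must satisfy three properties: every vertex lies in some bag; for every edge, both endpoints lie together in some bag; and for every vertex, the bags containing it form a connected subtree. Here vertex h appears in no bag, so the decomposition is invalid.

No — vertex h appears in no bag.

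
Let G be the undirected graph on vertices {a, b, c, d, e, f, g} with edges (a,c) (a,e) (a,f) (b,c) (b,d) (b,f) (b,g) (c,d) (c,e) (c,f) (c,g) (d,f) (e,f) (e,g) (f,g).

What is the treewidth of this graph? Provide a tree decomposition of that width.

Treewidth 3.
Bags: B1 = {c, e, f, g}  B2 = {b, c, f, g}  B3 = {a, c, e, f}  B4 = {b, c, d, f}
Tree: B1–B2, B1–B3, B2–B4

Every bag has size at most 4, so the width is 4 − 1 = 3 and tw(G) ≤ 3. For the lower bound, the 4 vertices {b, c, d, f} are pairwise adjacent, and any tree decomposition puts a clique entirely inside one bag — forcing width ≥ 3. Combining the bounds, tw(G) = 3.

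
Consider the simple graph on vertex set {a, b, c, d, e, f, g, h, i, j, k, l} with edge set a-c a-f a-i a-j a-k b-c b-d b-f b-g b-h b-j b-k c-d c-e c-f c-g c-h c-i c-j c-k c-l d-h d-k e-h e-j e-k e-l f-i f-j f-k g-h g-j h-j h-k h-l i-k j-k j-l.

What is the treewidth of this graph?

4

A width-4 tree decomposition is:
Bags: B1 = {b, c, h, j, k}  B2 = {b, c, f, j, k}  B3 = {c, e, h, j, k}  B4 = {a, c, f, j, k}  B5 = {a, c, f, i, k}  B6 = {b, c, g, h, j}  B7 = {b, c, d, h, k}  B8 = {c, e, h, j, l}
Tree: B1–B2, B1–B3, B2–B4, B4–B5, B1–B6, B1–B7, B3–B8
Every bag has size at most 5, so the width is 5 − 1 = 4 and tw(G) ≤ 4. Conversely, {b, c, g, h, j} is a clique of size 5, and the vertices of any clique must share a bag in every tree decomposition; so some bag has ≥ 5 vertices and tw(G) ≥ 4. Therefore the treewidth is 4.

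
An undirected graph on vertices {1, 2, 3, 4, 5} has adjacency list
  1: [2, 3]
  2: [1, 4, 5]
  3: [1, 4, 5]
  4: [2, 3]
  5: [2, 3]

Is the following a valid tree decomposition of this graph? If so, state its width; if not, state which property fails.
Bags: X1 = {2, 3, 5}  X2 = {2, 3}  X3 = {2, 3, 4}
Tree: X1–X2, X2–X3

No — vertex 1 appears in no bag.

A tree decomposition must satisfy three properties: every vertex lies in some bag; for every edge, both endpoints lie together in some bag; and for every vertex, the bags containing it form a connected subtree. Here vertex 1 appears in no bag, so the decomposition is invalid.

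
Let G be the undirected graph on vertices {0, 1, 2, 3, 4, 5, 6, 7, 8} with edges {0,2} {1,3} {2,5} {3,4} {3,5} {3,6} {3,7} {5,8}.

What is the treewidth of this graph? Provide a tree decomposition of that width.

Treewidth 1.
One such decomposition:
Bags: B1 = {1, 3}  B2 = {3, 4}  B3 = {3, 5}  B4 = {3, 7}  B5 = {2, 5}  B6 = {0, 2}  B7 = {5, 8}  B8 = {3, 6}
Tree: B1–B2, B2–B3, B2–B4, B3–B5, B5–B6, B5–B7, B4–B8

Each bag holds 2 vertices, so the decomposition has width 1, which upper-bounds the treewidth. Since G has at least one edge (e.g. 3–1), it is not an edgeless graph, so tw(G) ≥ 1. The upper and lower bounds meet at 1, so that is the treewidth.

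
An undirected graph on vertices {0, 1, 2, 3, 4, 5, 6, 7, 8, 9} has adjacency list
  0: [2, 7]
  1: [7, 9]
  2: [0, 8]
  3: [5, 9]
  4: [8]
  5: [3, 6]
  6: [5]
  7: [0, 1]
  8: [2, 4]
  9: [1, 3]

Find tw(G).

A width-1 tree decomposition is:
Bags: B1 = {4, 8}  B2 = {2, 8}  B3 = {0, 2}  B4 = {0, 7}  B5 = {1, 7}  B6 = {1, 9}  B7 = {3, 9}  B8 = {3, 5}  B9 = {5, 6}
Tree: B1–B2, B2–B3, B3–B4, B4–B5, B5–B6, B6–B7, B7–B8, B8–B9
Each bag holds 2 vertices, so the decomposition has width 1, which upper-bounds the treewidth. Any graph with an edge has treewidth ≥ 1, and G has the edge 4–8. The upper and lower bounds meet at 1, so that is the treewidth.

1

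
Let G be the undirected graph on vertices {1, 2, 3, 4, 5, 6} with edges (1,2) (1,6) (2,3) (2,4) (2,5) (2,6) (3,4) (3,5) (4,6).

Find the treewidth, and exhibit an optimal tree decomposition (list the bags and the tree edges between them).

Treewidth 2.
One optimal decomposition is:
Bags: B1 = {2, 3, 4}  B2 = {2, 4, 6}  B3 = {1, 2, 6}  B4 = {2, 3, 5}
Tree: B1–B2, B2–B3, B1–B4

Each bag holds 3 vertices, so the decomposition has width 2, which upper-bounds the treewidth. For the lower bound, the 3 vertices {1, 2, 6} are pairwise adjacent, and any tree decomposition puts a clique entirely inside one bag — forcing width ≥ 2. Combining the bounds, tw(G) = 2.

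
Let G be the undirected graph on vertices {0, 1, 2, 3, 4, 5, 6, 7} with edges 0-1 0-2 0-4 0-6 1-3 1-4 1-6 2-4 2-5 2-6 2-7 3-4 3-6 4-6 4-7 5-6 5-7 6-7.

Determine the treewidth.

A width-3 tree decomposition is:
Bags: B1 = {2, 4, 6, 7}  B2 = {0, 2, 4, 6}  B3 = {2, 5, 6, 7}  B4 = {0, 1, 4, 6}  B5 = {1, 3, 4, 6}
Tree: B1–B2, B1–B3, B2–B4, B4–B5
Each bag holds 4 vertices, so the decomposition has width 3, which upper-bounds the treewidth. On the other hand G contains the 4-clique {0, 1, 4, 6}. A clique must lie in a single bag of any decomposition, so no decomposition can have width below 3. Therefore the treewidth is 3.

3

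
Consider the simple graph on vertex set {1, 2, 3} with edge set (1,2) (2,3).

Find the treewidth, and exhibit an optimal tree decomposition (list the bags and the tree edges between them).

Treewidth 1.
One such decomposition:
Bags: B1 = {2, 3}  B2 = {1, 2}
Tree: B1–B2

Every bag has size at most 2, so the width is 2 − 1 = 1 and tw(G) ≤ 1. G has an edge, so its treewidth is at least 1. Hence tw(G) = 1 exactly.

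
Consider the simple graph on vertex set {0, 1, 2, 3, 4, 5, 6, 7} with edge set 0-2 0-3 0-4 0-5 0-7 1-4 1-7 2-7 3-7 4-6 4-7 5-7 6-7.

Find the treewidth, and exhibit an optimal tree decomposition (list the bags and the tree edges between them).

Every bag has size at most 3, so the width is 3 − 1 = 2 and tw(G) ≤ 2. On the other hand G contains the 3-clique {0, 2, 7}. A clique must lie in a single bag of any decomposition, so no decomposition can have width below 2. Therefore the treewidth is 2.

Treewidth 2.
One optimal decomposition is:
Bags: B1 = {0, 4, 7}  B2 = {0, 5, 7}  B3 = {0, 2, 7}  B4 = {4, 6, 7}  B5 = {0, 3, 7}  B6 = {1, 4, 7}
Tree: B1–B2, B1–B3, B1–B4, B3–B5, B4–B6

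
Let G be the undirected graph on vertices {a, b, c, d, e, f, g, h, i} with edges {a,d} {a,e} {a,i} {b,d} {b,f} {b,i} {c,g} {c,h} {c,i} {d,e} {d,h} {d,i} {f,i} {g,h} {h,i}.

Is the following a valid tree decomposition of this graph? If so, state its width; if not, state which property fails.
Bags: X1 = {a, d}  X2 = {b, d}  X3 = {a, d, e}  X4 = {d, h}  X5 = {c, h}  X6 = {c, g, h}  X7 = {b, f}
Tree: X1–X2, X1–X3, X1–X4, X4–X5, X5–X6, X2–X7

A tree decomposition must satisfy three properties: every vertex lies in some bag; for every edge, both endpoints lie together in some bag; and for every vertex, the bags containing it form a connected subtree. Here vertex i appears in no bag, so the decomposition is invalid.

No — vertex i appears in no bag.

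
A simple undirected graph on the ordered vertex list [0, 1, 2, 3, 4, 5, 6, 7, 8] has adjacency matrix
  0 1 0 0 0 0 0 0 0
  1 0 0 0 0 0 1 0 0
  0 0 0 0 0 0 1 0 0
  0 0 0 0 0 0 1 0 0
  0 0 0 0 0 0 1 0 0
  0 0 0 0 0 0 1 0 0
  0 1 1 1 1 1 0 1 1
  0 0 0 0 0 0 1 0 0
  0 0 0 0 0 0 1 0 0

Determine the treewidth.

1

A width-1 tree decomposition is:
Bags: B1 = {2, 6}  B2 = {5, 6}  B3 = {6, 8}  B4 = {1, 6}  B5 = {6, 7}  B6 = {0, 1}  B7 = {3, 6}  B8 = {4, 6}
Tree: B1–B2, B1–B3, B2–B4, B1–B5, B4–B6, B1–B7, B5–B8
The largest bag has 2 vertices, giving width 1; this decomposition certifies tw(G) ≤ 1. G has an edge, so its treewidth is at least 1. The upper and lower bounds meet at 1, so that is the treewidth.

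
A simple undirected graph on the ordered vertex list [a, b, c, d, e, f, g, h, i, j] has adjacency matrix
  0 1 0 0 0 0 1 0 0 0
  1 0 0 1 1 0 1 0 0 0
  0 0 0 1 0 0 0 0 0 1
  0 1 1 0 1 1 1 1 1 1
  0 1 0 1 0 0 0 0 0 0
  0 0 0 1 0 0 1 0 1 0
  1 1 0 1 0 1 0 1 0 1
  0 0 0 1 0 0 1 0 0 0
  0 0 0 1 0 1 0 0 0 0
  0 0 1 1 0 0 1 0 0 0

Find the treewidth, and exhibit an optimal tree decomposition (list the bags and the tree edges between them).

Every bag has size at most 3, so the width is 3 − 1 = 2 and tw(G) ≤ 2. Conversely, {d, g, j} is a clique of size 3, and the vertices of any clique must share a bag in every tree decomposition; so some bag has ≥ 3 vertices and tw(G) ≥ 2. Hence tw(G) = 2 exactly.

Treewidth 2.
One optimal decomposition is:
Bags: B1 = {a, b, g}  B2 = {b, d, g}  B3 = {d, g, h}  B4 = {d, g, j}  B5 = {c, d, j}  B6 = {d, f, g}  B7 = {b, d, e}  B8 = {d, f, i}
Tree: B1–B2, B2–B3, B3–B4, B4–B5, B2–B6, B2–B7, B6–B8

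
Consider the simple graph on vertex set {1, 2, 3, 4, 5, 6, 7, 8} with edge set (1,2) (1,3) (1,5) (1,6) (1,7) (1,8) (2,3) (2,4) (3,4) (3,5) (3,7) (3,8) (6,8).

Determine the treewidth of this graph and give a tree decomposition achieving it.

Treewidth 2.
Bags: B1 = {1, 3, 7}  B2 = {1, 2, 3}  B3 = {1, 3, 8}  B4 = {1, 3, 5}  B5 = {2, 3, 4}  B6 = {1, 6, 8}
Tree: B1–B2, B2–B3, B3–B4, B2–B5, B3–B6

Each bag holds 3 vertices, so the decomposition has width 2, which upper-bounds the treewidth. On the other hand G contains the 3-clique {1, 3, 8}. A clique must lie in a single bag of any decomposition, so no decomposition can have width below 2. Combining the bounds, tw(G) = 2.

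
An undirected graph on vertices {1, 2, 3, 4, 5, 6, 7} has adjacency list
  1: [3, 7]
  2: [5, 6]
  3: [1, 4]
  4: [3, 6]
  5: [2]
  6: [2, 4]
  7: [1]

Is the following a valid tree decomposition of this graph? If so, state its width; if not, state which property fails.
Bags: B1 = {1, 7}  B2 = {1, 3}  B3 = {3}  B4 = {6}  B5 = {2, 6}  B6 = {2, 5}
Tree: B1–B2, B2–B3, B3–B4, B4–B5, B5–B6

A tree decomposition must satisfy three properties: every vertex lies in some bag; for every edge, both endpoints lie together in some bag; and for every vertex, the bags containing it form a connected subtree. Here vertex 4 appears in no bag, so the decomposition is invalid.

No — vertex 4 appears in no bag.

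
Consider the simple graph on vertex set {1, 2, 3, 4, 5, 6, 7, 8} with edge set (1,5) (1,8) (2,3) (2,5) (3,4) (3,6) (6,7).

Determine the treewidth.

A width-1 tree decomposition is:
Bags: B1 = {2, 3}  B2 = {3, 6}  B3 = {2, 5}  B4 = {3, 4}  B5 = {1, 5}  B6 = {6, 7}  B7 = {1, 8}
Tree: B1–B2, B1–B3, B1–B4, B3–B5, B2–B6, B5–B7
The largest bag has 2 vertices, giving width 1; this decomposition certifies tw(G) ≤ 1. Any graph with an edge has treewidth ≥ 1, and G has the edge 2–3. Combining the bounds, tw(G) = 1.

1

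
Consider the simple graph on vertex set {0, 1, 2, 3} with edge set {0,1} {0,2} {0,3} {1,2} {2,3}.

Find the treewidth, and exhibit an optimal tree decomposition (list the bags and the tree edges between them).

Treewidth 2.
One such decomposition:
Bags: B1 = {0, 1, 2}  B2 = {0, 2, 3}
Tree: B1–B2

Every bag has size at most 3, so the width is 3 − 1 = 2 and tw(G) ≤ 2. Conversely, {0, 1, 2} is a clique of size 3, and the vertices of any clique must share a bag in every tree decomposition; so some bag has ≥ 3 vertices and tw(G) ≥ 2. The upper and lower bounds meet at 2, so that is the treewidth.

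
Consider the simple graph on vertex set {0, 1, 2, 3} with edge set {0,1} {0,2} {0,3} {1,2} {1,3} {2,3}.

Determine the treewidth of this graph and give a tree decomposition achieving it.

With just one bag of size 4, the width is 4 − 1 = 3, so tw(G) ≤ 3. On the other hand G contains the 4-clique {0, 1, 2, 3}. A clique must lie in a single bag of any decomposition, so no decomposition can have width below 3. Hence tw(G) = 3 exactly.

Treewidth 3.
One such decomposition:
Bags: B1 = {0, 1, 2, 3}
Tree: (single bag)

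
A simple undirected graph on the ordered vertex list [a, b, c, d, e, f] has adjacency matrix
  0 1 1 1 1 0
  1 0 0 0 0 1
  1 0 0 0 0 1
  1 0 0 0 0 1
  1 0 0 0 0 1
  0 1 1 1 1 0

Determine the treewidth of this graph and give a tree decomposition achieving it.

Each bag holds 3 vertices, so the decomposition has width 2, which upper-bounds the treewidth. The edges f–e–a–d–f form a cycle, so G is not a tree and its treewidth is at least 2. Combining the bounds, tw(G) = 2.

Treewidth 2.
One optimal decomposition is:
Bags: B1 = {a, e, f}  B2 = {a, d, f}  B3 = {a, c, f}  B4 = {a, b, f}
Tree: B1–B2, B2–B3, B3–B4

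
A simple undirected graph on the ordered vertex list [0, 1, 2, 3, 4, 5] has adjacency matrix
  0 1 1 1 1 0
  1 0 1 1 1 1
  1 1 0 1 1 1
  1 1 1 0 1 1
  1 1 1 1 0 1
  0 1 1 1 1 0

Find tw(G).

4

A width-4 tree decomposition is:
Bags: B1 = {0, 1, 2, 3, 4}  B2 = {1, 2, 3, 4, 5}
Tree: B1–B2
The largest bag has 5 vertices, giving width 4; this decomposition certifies tw(G) ≤ 4. Conversely, {0, 1, 2, 3, 4} is a clique of size 5, and the vertices of any clique must share a bag in every tree decomposition; so some bag has ≥ 5 vertices and tw(G) ≥ 4. Therefore the treewidth is 4.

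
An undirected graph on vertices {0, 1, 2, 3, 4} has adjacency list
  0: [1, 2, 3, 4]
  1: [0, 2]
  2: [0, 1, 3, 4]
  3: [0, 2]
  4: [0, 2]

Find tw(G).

A width-2 tree decomposition is:
Bags: B1 = {0, 2, 4}  B2 = {0, 1, 2}  B3 = {0, 2, 3}
Tree: B1–B2, B2–B3
Each bag holds 3 vertices, so the decomposition has width 2, which upper-bounds the treewidth. For the lower bound, the 3 vertices {0, 1, 2} are pairwise adjacent, and any tree decomposition puts a clique entirely inside one bag — forcing width ≥ 2. The upper and lower bounds meet at 2, so that is the treewidth.

2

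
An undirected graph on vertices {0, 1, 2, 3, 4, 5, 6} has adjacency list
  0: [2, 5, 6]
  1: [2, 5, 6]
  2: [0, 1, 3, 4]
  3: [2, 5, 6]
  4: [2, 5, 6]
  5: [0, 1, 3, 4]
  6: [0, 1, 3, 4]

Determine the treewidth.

A width-3 tree decomposition is:
Bags: B1 = {0, 2, 5, 6}  B2 = {2, 4, 5, 6}  B3 = {1, 2, 5, 6}  B4 = {2, 3, 5, 6}
Tree: B1–B2, B2–B3, B3–B4
Every bag has size at most 4, so the width is 4 − 1 = 3 and tw(G) ≤ 3. For the lower bound: the 4 vertex sets {0,2}, {4,6}, {5}, {1} are disjoint, each induces a connected subgraph, and every pair is joined by at least one edge of G. Contracting each set to a single vertex therefore yields K_{4} as a minor, and since treewidth is minor-monotone, tw(G) ≥ tw(K_{4}) = 3. Combining the bounds, tw(G) = 3.

3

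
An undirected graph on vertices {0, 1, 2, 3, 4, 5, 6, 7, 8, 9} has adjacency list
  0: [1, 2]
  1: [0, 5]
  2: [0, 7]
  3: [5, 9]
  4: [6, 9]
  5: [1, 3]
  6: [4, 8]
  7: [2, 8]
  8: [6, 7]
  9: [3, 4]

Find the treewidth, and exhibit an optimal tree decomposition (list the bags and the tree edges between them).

Treewidth 2.
One such decomposition:
Bags: B1 = {4, 6, 9}  B2 = {3, 6, 9}  B3 = {3, 5, 6}  B4 = {1, 5, 6}  B5 = {0, 1, 6}  B6 = {0, 2, 6}  B7 = {2, 6, 7}  B8 = {6, 7, 8}
Tree: B1–B2, B2–B3, B3–B4, B4–B5, B5–B6, B6–B7, B7–B8

The largest bag has 3 vertices, giving width 2; this decomposition certifies tw(G) ≤ 2. Since 6–4–9–3–5–1–0–2–7–8–6 is a cycle in G, G is not acyclic. Forests are exactly the graphs of treewidth ≤ 1, so tw(G) ≥ 2. Therefore the treewidth is 2.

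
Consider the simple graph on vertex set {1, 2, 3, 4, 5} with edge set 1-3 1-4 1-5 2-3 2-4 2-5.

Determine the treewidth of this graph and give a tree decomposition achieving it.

Treewidth 2.
One optimal decomposition is:
Bags: B1 = {1, 2, 5}  B2 = {1, 2, 4}  B3 = {1, 2, 3}
Tree: B1–B2, B2–B3

Each bag holds 3 vertices, so the decomposition has width 2, which upper-bounds the treewidth. The edges 5–1–4–2–5 form a cycle, so G is not a tree and its treewidth is at least 2. Therefore the treewidth is 2.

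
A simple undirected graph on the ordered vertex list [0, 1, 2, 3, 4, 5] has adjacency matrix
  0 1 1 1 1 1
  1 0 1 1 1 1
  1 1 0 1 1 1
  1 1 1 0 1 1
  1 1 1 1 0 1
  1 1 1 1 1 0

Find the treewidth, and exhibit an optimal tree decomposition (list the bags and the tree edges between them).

With just one bag of size 6, the width is 6 − 1 = 5, so tw(G) ≤ 5. Conversely, {0, 1, 2, 3, 4, 5} is a clique of size 6, and the vertices of any clique must share a bag in every tree decomposition; so some bag has ≥ 6 vertices and tw(G) ≥ 5. Combining the bounds, tw(G) = 5.

Treewidth 5.
One optimal decomposition is:
Bags: B1 = {0, 1, 2, 3, 4, 5}
Tree: (single bag)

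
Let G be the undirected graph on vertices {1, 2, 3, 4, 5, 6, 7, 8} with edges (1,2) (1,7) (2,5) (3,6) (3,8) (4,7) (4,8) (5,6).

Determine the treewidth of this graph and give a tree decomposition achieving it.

Each bag holds 3 vertices, so the decomposition has width 2, which upper-bounds the treewidth. Since 1–7–4–8–3–6–5–2–1 is a cycle in G, G is not acyclic. Forests are exactly the graphs of treewidth ≤ 1, so tw(G) ≥ 2. The upper and lower bounds meet at 2, so that is the treewidth.

Treewidth 2.
Bags: B1 = {1, 4, 7}  B2 = {1, 4, 8}  B3 = {1, 3, 8}  B4 = {1, 3, 6}  B5 = {1, 5, 6}  B6 = {1, 2, 5}
Tree: B1–B2, B2–B3, B3–B4, B4–B5, B5–B6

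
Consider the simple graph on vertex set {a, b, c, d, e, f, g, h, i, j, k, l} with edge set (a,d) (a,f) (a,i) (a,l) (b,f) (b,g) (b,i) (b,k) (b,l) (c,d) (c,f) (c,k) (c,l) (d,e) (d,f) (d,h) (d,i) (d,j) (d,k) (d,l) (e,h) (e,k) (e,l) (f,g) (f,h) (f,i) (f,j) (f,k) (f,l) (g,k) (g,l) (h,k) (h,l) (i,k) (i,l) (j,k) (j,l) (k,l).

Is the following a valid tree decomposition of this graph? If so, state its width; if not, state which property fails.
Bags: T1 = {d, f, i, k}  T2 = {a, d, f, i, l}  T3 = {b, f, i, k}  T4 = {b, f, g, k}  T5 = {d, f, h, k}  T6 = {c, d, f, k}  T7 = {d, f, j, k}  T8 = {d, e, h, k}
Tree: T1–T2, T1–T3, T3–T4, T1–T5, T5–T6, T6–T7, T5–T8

No — edge (l,k) lies in no bag.

A tree decomposition must satisfy three properties: every vertex lies in some bag; for every edge, both endpoints lie together in some bag; and for every vertex, the bags containing it form a connected subtree. Here edge (l,k) lies in no bag, so the decomposition is invalid.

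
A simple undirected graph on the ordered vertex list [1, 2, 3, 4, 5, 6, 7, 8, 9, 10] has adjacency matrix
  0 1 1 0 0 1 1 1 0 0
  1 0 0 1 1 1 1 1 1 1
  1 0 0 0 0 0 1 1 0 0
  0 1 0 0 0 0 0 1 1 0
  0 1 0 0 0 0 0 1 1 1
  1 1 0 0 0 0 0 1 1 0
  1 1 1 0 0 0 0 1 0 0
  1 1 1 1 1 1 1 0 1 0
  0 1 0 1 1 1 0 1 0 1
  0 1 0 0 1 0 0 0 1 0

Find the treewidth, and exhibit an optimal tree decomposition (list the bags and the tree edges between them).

Each bag holds 4 vertices, so the decomposition has width 3, which upper-bounds the treewidth. On the other hand G contains the 4-clique {1, 2, 6, 8}. A clique must lie in a single bag of any decomposition, so no decomposition can have width below 3. Combining the bounds, tw(G) = 3.

Treewidth 3.
One such decomposition:
Bags: B1 = {1, 2, 6, 8}  B2 = {1, 2, 7, 8}  B3 = {2, 6, 8, 9}  B4 = {2, 5, 8, 9}  B5 = {1, 3, 7, 8}  B6 = {2, 4, 8, 9}  B7 = {2, 5, 9, 10}
Tree: B1–B2, B1–B3, B3–B4, B2–B5, B3–B6, B4–B7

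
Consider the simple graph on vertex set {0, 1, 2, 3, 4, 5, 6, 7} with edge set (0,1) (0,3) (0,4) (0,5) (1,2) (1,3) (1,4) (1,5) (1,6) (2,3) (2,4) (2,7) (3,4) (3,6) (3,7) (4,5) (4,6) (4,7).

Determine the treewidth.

3

A width-3 tree decomposition is:
Bags: B1 = {1, 2, 3, 4}  B2 = {0, 1, 3, 4}  B3 = {1, 3, 4, 6}  B4 = {0, 1, 4, 5}  B5 = {2, 3, 4, 7}
Tree: B1–B2, B2–B3, B2–B4, B1–B5
The largest bag has 4 vertices, giving width 3; this decomposition certifies tw(G) ≤ 3. Conversely, {0, 1, 3, 4} is a clique of size 4, and the vertices of any clique must share a bag in every tree decomposition; so some bag has ≥ 4 vertices and tw(G) ≥ 3. Combining the bounds, tw(G) = 3.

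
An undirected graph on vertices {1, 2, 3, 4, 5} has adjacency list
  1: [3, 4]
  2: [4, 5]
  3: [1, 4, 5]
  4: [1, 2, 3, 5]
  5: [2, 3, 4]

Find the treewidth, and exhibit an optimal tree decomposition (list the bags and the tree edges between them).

Treewidth 2.
One optimal decomposition is:
Bags: B1 = {3, 4, 5}  B2 = {2, 4, 5}  B3 = {1, 3, 4}
Tree: B1–B2, B1–B3

Every bag has size at most 3, so the width is 3 − 1 = 2 and tw(G) ≤ 2. On the other hand G contains the 3-clique {2, 4, 5}. A clique must lie in a single bag of any decomposition, so no decomposition can have width below 2. Combining the bounds, tw(G) = 2.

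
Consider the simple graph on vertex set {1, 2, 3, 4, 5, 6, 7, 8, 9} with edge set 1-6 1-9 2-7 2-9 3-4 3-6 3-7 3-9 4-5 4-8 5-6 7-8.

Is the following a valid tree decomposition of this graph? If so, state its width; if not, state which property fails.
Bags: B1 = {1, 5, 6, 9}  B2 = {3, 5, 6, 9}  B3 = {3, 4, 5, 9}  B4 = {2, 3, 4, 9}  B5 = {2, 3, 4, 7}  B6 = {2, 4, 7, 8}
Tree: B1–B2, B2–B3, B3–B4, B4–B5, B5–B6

Yes; width 3.

Vertex coverage: the bags together contain {1, 2, 3, 4, 5, 6, 7, 8, 9}, the full vertex set. Edge coverage: each edge of G has both endpoints in at least one bag. Running intersection: for every vertex, the bags containing it form a connected subtree. All three properties hold, so this is a valid tree decomposition of width max|bag| − 1 = 3, and hence tw(G) ≤ 3.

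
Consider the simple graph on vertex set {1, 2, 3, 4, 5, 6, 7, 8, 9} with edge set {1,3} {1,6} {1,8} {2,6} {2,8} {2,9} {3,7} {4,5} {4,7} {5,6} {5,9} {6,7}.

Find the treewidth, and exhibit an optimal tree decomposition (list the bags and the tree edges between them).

Treewidth 3.
One such decomposition:
Bags: B1 = {3, 4, 5, 7}  B2 = {3, 5, 6, 7}  B3 = {1, 3, 5, 6}  B4 = {1, 5, 6, 9}  B5 = {1, 2, 6, 9}  B6 = {1, 2, 8, 9}
Tree: B1–B2, B2–B3, B3–B4, B4–B5, B5–B6

Every bag has size at most 4, so the width is 4 − 1 = 3 and tw(G) ≤ 3. For the lower bound: the 4 vertex sets {3,4,7}, {5}, {6}, {1,2,8,9} are disjoint, each induces a connected subgraph, and every pair is joined by at least one edge of G. Contracting each set to a single vertex therefore yields K_{4} as a minor, and since treewidth is minor-monotone, tw(G) ≥ tw(K_{4}) = 3. The upper and lower bounds meet at 3, so that is the treewidth.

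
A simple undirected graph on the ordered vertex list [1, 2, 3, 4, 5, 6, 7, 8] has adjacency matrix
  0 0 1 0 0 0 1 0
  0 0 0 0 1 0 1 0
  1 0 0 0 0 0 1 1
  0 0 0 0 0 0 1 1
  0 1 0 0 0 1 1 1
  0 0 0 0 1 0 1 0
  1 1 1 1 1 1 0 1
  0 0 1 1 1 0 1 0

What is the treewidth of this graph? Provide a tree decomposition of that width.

Treewidth 2.
One such decomposition:
Bags: B1 = {2, 5, 7}  B2 = {5, 7, 8}  B3 = {3, 7, 8}  B4 = {1, 3, 7}  B5 = {5, 6, 7}  B6 = {4, 7, 8}
Tree: B1–B2, B2–B3, B3–B4, B1–B5, B2–B6

Each bag holds 3 vertices, so the decomposition has width 2, which upper-bounds the treewidth. For the lower bound, the 3 vertices {1, 3, 7} are pairwise adjacent, and any tree decomposition puts a clique entirely inside one bag — forcing width ≥ 2. Therefore the treewidth is 2.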